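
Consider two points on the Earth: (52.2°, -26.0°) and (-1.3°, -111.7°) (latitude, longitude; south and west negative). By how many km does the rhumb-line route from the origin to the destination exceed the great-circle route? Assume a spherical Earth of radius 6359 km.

244 km

Great circle: cos σ = sin φ₁ sin φ₂ + cos φ₁ cos φ₂ cos Δλ,  σ = 1.5428 rad → d_gc = 9810.5 km
Rhumb line: Δψ = -1.0945, q = Δφ/Δψ = 0.8531, d_rh = R√(Δφ²+q²Δλ²) = 10054.7 km
Excess = 10054.7 − 9810.5 = 244.2 ≈ 244 km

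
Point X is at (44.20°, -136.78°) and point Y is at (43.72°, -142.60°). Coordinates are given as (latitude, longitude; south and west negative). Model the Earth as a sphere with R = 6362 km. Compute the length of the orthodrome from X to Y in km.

468 km

cos σ = sin φ₁ sin φ₂ + cos φ₁ cos φ₂ cos Δλ
      = sin(44.20°)sin(43.72°) + cos(44.20°)cos(43.72°)cos(-5.82°) = 0.9973
σ = 4.216° → d = Rσ = 6362·0.07358 = 468 km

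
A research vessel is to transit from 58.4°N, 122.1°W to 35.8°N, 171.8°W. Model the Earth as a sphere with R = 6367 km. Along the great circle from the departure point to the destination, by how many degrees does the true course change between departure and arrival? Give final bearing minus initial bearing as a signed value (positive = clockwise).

-38.2°

At departure: θ₁ = atan2(sin Δλ cos φ₂, cos φ₁ sin φ₂ − sin φ₁ cos φ₂ cos Δλ) = 257.22°
At arrival: θ₂ = atan2(sin Δλ cos φ₁, −cos φ₂ sin φ₁ + sin φ₂ cos φ₁ cos Δλ) = 219.05°
Δθ = θ₂ − θ₁ = -38.2°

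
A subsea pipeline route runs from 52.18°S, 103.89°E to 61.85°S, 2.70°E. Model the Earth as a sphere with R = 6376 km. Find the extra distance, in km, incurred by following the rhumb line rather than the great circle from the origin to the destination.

599 km

Great circle: cos σ = sin φ₁ sin φ₂ + cos φ₁ cos φ₂ cos Δλ,  σ = 0.8758 rad → d_gc = 5584.26 km
Rhumb line: Δψ = -0.3121, q = Δφ/Δψ = 0.5407, d_rh = R√(Δφ²+q²Δλ²) = 6182.81 km
Excess = 6182.81 − 5584.26 = 598.55 ≈ 599 km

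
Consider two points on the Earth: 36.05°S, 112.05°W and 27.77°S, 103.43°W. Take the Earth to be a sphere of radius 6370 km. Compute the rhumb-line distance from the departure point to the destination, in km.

Rhumb course C = atan2(Δλ, Δψ) with Δψ = ln[tan(π/4+φ₂/2)/tan(π/4+φ₁/2)] = +0.1705, Δλ = +0.1504 → C = 41.42°
d = R·|Δφ| / |cos C| = 6370·0.14451 / 0.74983 = 1228 km

1228 km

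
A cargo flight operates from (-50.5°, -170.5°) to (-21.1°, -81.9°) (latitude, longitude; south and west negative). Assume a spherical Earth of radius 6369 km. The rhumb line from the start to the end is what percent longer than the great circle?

4.3%

Great circle: σ = 1.2742 rad → d_gc = Rσ = 8115.3 km
Rhumb: Δφ = +0.5131, Δλ = +1.5464, Δψ = +0.6474, q = Δφ/Δψ = 0.7925 → d_rh = R√(Δφ²+q²Δλ²) = 8462.1 km
Excess = (8462.1 − 8115.3) / 8115.3 = 346.8 / 8115.3 = 4.27% ≈ 4.3%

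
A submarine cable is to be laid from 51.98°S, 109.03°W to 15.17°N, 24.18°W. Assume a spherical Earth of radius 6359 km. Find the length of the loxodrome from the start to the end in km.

11137 km

Rhumb course C = atan2(Δλ, Δψ) with Δψ = ln[tan(π/4+φ₂/2)/tan(π/4+φ₁/2)] = +1.3335, Δλ = +1.4809 → C = 48.00°
d = R·|Δφ| / |cos C| = 6359·1.17199 / 0.66916 = 11137 km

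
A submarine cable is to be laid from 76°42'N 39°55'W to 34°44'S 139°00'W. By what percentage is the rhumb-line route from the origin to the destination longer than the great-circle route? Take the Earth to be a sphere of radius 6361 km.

4.2%

Great circle: σ = 2.1948 rad → d_gc = Rσ = 13961.4 km
Rhumb: Δφ = -1.9449, Δλ = -1.7293, Δψ = -2.7963, q = Δφ/Δψ = 0.6955 → d_rh = R√(Δφ²+q²Δλ²) = 14546.1 km
Excess = (14546.1 − 13961.4) / 13961.4 = 584.7 / 13961.4 = 4.19% ≈ 4.2%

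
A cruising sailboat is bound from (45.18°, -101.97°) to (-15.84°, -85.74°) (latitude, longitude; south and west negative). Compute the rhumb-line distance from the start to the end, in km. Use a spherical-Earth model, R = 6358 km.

6968 km

Δψ = ln[tan(π/4+φ₂/2)/tan(π/4+φ₁/2)] = -1.1659;  Δφ = -1.0650 rad,  Δλ = +0.2833 rad
q = Δφ/Δψ = 0.9135
d = R·√(Δφ² + q²Δλ²) = 6358·1.09598 = 6968 km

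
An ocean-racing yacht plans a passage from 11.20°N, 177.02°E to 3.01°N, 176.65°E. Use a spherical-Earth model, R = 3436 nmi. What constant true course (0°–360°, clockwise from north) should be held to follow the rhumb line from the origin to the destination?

Meridional parts: M(φ₁)=+0.1967, M(φ₂)=+0.0526 → ΔM = -0.1442;  Δλ = -0.0065 rad
tan C = Δλ / ΔM = +0.0448 → C = 182.56°

182.6°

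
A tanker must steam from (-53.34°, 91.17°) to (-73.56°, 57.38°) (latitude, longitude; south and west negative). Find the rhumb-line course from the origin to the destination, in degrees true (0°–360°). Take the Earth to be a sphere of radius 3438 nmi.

Δψ = ln[tan(π/4+φ₂/2)/tan(π/4+φ₁/2)] = -0.8300
Δλ = -0.5897 rad (taken the short way round)
course = atan2(Δλ, Δψ) = 215.39°

215.4°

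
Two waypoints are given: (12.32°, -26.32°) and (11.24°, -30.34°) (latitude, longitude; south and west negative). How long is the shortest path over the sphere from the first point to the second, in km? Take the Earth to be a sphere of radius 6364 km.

453 km

cos σ = sin φ₁ sin φ₂ + cos φ₁ cos φ₂ cos Δλ
      = sin(12.32°)sin(11.24°) + cos(12.32°)cos(11.24°)cos(-4.02°) = 0.9975
σ = 4.081° → d = Rσ = 6364·0.07122 = 453 km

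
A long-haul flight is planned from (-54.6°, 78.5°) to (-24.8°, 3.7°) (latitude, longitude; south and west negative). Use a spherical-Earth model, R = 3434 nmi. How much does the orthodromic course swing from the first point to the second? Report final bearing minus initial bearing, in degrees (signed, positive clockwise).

Initial bearing θ₁ = atan2(sin Δλ cos φ₂, cos φ₁ sin φ₂ − sin φ₁ cos φ₂ cos Δλ) = 266.80°
Final bearing θ₂ = (initial bearing from the destination back to the start) + 180° = 320.42°
Δθ = θ₂ − θ₁ = +53.6°

+53.6°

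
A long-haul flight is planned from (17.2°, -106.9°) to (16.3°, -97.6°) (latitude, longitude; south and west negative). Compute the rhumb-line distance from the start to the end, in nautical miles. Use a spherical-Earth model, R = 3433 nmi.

536 nmi

Δψ = ln[tan(π/4+φ₂/2)/tan(π/4+φ₁/2)] = -0.0164;  Δφ = -0.0157 rad,  Δλ = +0.1623 rad
q = Δφ/Δψ = 0.9576
d = R·√(Δφ² + q²Δλ²) = 3433·0.15622 = 536 nmi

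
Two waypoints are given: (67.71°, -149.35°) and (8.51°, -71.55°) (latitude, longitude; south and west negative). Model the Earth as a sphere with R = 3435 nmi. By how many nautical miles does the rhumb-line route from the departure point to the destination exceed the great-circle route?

176 nmi

Great circle: cos σ = sin φ₁ sin φ₂ + cos φ₁ cos φ₂ cos Δλ,  σ = 1.3529 rad → d_gc = 4647.1 nmi
Rhumb line: Δψ = -1.4754, q = Δφ/Δψ = 0.7003, d_rh = R√(Δφ²+q²Δλ²) = 4823.4 nmi
Excess = 4823.4 − 4647.1 = 176.3 ≈ 176 nmi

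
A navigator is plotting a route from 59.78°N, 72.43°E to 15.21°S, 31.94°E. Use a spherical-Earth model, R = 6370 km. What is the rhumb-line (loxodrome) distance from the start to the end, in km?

Δψ = ln[tan(π/4+φ₂/2)/tan(π/4+φ₁/2)] = -1.5779;  Δφ = -1.3088 rad,  Δλ = -0.7067 rad
q = Δφ/Δψ = 0.8294
d = R·√(Δφ² + q²Δλ²) = 6370·1.43408 = 9135 km

9135 km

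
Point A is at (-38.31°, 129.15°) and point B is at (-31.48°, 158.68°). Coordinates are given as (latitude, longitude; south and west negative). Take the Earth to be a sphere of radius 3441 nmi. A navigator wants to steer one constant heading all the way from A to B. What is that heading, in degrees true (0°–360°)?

74.2°

Meridional parts: M(φ₁)=-0.7249, M(φ₂)=-0.5794 → ΔM = +0.1455;  Δλ = +0.5154 rad
tan C = Δλ / ΔM = +3.5421 → C = 74.23°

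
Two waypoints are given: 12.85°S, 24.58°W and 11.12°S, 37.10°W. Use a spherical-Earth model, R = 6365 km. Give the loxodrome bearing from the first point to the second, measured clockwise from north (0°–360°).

Meridional parts: M(φ₁)=-0.2262, M(φ₂)=-0.1953 → ΔM = +0.0309;  Δλ = -0.2185 rad
tan C = Δλ / ΔM = -7.0789 → C = 278.04°

278.0°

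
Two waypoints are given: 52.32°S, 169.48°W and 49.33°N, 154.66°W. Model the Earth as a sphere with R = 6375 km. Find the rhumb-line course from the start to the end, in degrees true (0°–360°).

7.1°

Meridional parts: M(φ₁)=-1.0753, M(φ₂)=+0.9926 → ΔM = +2.0679;  Δλ = +0.2587 rad
tan C = Δλ / ΔM = +0.1251 → C = 7.13°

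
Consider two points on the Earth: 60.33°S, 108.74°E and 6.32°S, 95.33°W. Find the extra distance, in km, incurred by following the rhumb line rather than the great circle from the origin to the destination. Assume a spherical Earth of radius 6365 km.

2389 km

Great circle: cos σ = sin φ₁ sin φ₂ + cos φ₁ cos φ₂ cos Δλ,  σ = 1.9322 rad → d_gc = 12298.3 km
Rhumb line: Δψ = +1.2180, q = Δφ/Δψ = 0.7739, d_rh = R√(Δφ²+q²Δλ²) = 14687.7 km
Excess = 14687.7 − 12298.3 = 2389.4 ≈ 2389 km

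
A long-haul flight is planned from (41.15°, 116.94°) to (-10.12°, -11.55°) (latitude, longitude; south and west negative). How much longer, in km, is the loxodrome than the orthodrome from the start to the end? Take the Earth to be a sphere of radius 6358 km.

472 km

Great circle: cos σ = sin φ₁ sin φ₂ + cos φ₁ cos φ₂ cos Δλ,  σ = 2.1858 rad → d_gc = 13897.43 km
Rhumb line: Δψ = -0.9669, q = Δφ/Δψ = 0.9255, d_rh = R√(Δφ²+q²Δλ²) = 14369.90 km
Excess = 14369.90 − 13897.43 = 472.47 ≈ 472 km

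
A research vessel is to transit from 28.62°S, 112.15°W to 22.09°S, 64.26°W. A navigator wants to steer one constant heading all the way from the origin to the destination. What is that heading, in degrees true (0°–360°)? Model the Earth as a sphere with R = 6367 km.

Δψ = ln[tan(π/4+φ₂/2)/tan(π/4+φ₁/2)] = +0.1262
Δλ = +0.8358 rad (taken the short way round)
course = atan2(Δλ, Δψ) = 81.41°

81.4°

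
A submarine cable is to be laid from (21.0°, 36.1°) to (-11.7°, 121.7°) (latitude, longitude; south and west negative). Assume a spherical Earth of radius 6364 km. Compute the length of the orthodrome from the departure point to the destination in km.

Haversine: a = sin²(Δφ/2)+cos φ₁ cos φ₂ sin²(Δλ/2) = 0.50127;  σ = 2·atan2(√a,√(1−a))
σ = 90.145° → d = Rσ = 6364·1.57333 = 10013 km

10013 km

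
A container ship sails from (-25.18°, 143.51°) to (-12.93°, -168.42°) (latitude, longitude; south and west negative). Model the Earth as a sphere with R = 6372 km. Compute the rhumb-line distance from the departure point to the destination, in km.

5222 km

Rhumb course C = atan2(Δλ, Δψ) with Δψ = ln[tan(π/4+φ₂/2)/tan(π/4+φ₁/2)] = +0.2267, Δλ = +0.8390 → C = 74.88°
d = R·|Δφ| / |cos C| = 6372·0.21380 / 0.26089 = 5222 km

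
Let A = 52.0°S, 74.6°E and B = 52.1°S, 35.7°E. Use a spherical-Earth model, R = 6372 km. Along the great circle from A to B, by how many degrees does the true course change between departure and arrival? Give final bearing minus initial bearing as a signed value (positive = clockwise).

+31.1°

Initial bearing θ₁ = atan2(sin Δλ cos φ₂, cos φ₁ sin φ₂ − sin φ₁ cos φ₂ cos Δλ) = 254.21°
Final bearing θ₂ = (initial bearing from the destination back to the start) + 180° = 285.33°
Δθ = θ₂ − θ₁ = +31.1°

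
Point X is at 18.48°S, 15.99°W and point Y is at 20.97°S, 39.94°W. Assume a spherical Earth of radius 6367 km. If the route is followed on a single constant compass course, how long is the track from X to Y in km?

2520 km

Δψ = ln[tan(π/4+φ₂/2)/tan(π/4+φ₁/2)] = -0.0462;  Δφ = -0.0435 rad,  Δλ = -0.4180 rad
q = Δφ/Δψ = 0.9412
d = R·√(Δφ² + q²Δλ²) = 6367·0.39583 = 2520 km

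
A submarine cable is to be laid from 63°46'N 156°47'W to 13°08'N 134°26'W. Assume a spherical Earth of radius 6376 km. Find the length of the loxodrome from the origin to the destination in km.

5913 km

Rhumb course C = atan2(Δλ, Δψ) with Δψ = ln[tan(π/4+φ₂/2)/tan(π/4+φ₁/2)] = -1.2254, Δλ = +0.3901 → C = 162.34°
d = R·|Δφ| / |cos C| = 6376·0.88372 / 0.95289 = 5913 km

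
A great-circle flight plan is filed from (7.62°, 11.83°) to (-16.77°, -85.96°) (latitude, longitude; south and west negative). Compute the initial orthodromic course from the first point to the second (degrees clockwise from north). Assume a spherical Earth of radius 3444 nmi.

θ = atan2( sin Δλ·cos φ₂ ,  cos φ₁ sin φ₂ − sin φ₁ cos φ₂ cos Δλ )
  = atan2(-0.9486, -0.2688) = 254.18°

254.2°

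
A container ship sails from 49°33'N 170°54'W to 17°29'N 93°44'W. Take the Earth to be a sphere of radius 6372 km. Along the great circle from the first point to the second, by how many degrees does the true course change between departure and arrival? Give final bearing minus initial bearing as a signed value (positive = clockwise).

Initial bearing θ₁ = atan2(sin Δλ cos φ₂, cos φ₁ sin φ₂ − sin φ₁ cos φ₂ cos Δλ) = 87.92°
Final bearing θ₂ = (initial bearing from the destination back to the start) + 180° = 137.18°
Δθ = θ₂ − θ₁ = +49.3°

+49.3°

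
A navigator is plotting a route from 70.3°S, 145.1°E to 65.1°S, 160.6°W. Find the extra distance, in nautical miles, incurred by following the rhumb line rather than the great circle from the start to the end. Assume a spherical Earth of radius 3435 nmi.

Great circle: cos σ = sin φ₁ sin φ₂ + cos φ₁ cos φ₂ cos Δλ,  σ = 0.3575 rad → d_gc = 1228.0 nmi
Rhumb line: Δψ = +0.2402, q = Δφ/Δψ = 0.3778, d_rh = R√(Δφ²+q²Δλ²) = 1268.7 nmi
Excess = 1268.7 − 1228.0 = 40.7 ≈ 41 nmi

41 nmi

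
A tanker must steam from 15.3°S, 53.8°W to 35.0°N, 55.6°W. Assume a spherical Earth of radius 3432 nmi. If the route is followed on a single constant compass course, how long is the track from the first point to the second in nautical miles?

Rhumb course C = atan2(Δλ, Δψ) with Δψ = ln[tan(π/4+φ₂/2)/tan(π/4+φ₁/2)] = +0.9231, Δλ = -0.0314 → C = 358.05°
d = R·|Δφ| / |cos C| = 3432·0.87790 / 0.99942 = 3015 nmi

3015 nmi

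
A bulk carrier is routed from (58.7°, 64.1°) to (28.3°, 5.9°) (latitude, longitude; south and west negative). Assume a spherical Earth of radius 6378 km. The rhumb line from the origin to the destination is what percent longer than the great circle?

Great circle: σ = 0.8683 rad → d_gc = Rσ = 5537.96 km
Rhumb: Δφ = -0.5306, Δλ = -1.0158, Δψ = -0.7571, q = Δφ/Δψ = 0.7008 → d_rh = R√(Δφ²+q²Δλ²) = 5662.61 km
Excess = (5662.61 − 5537.96) / 5537.96 = 124.65 / 5537.96 = 2.251% ≈ 2.3%

2.3%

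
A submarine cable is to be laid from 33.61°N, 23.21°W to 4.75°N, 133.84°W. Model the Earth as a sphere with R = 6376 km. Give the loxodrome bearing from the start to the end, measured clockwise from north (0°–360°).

Meridional parts: M(φ₁)=+0.6235, M(φ₂)=+0.0830 → ΔM = -0.5405;  Δλ = -1.9309 rad
tan C = Δλ / ΔM = +3.5726 → C = 254.36°

254.4°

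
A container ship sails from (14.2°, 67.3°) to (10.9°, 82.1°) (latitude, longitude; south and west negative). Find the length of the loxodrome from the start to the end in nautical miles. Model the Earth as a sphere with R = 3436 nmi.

Δψ = ln[tan(π/4+φ₂/2)/tan(π/4+φ₁/2)] = -0.0590;  Δφ = -0.0576 rad,  Δλ = +0.2583 rad
q = Δφ/Δψ = 0.9760
d = R·√(Δφ² + q²Δλ²) = 3436·0.25859 = 889 nmi

889 nmi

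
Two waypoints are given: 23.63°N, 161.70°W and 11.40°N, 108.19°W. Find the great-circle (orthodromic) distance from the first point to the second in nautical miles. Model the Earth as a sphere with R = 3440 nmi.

3132 nmi

cos σ = sin φ₁ sin φ₂ + cos φ₁ cos φ₂ cos Δλ
      = sin(23.63°)sin(11.40°) + cos(23.63°)cos(11.40°)cos(53.51°) = 0.6133
σ = 52.172° → d = Rσ = 3440·0.91057 = 3132 nmi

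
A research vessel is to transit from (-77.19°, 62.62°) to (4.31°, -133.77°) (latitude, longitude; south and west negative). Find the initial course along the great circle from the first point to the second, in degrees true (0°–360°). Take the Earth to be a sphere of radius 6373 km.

162.9°

N = sin Δλ·cos φ₂ = +0.2814;  D = cos φ₁ sin φ₂ − sin φ₁ cos φ₂ cos Δλ = -0.9162
initial course = atan2(N, D) = 162.93°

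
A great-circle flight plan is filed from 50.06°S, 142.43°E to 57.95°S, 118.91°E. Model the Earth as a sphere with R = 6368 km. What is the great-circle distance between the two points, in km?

1756 km

Haversine: a = sin²(Δφ/2)+cos φ₁ cos φ₂ sin²(Δλ/2) = 0.01888;  σ = 2·atan2(√a,√(1−a))
σ = 15.797° → d = Rσ = 6368·0.27572 = 1756 km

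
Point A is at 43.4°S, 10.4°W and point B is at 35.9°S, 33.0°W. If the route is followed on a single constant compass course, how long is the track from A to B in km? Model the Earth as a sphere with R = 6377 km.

2106 km

Δψ = ln[tan(π/4+φ₂/2)/tan(π/4+φ₁/2)] = +0.1703;  Δφ = +0.1309 rad,  Δλ = -0.3944 rad
q = Δφ/Δψ = 0.7686
d = R·√(Δφ² + q²Δλ²) = 6377·0.33024 = 2106 km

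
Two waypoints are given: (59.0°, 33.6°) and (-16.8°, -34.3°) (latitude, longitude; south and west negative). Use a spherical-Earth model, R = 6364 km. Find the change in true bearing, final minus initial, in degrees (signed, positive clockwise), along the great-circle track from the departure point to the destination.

-34.1°

Initial bearing θ₁ = atan2(sin Δλ cos φ₂, cos φ₁ sin φ₂ − sin φ₁ cos φ₂ cos Δλ) = 242.71°
Final bearing θ₂ = (initial bearing from the destination back to the start) + 180° = 208.56°
Δθ = θ₂ − θ₁ = -34.1°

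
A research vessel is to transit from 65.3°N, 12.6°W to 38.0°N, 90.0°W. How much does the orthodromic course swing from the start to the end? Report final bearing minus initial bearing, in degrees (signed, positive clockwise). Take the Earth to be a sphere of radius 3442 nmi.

-65.8°

Initial bearing θ₁ = atan2(sin Δλ cos φ₂, cos φ₁ sin φ₂ − sin φ₁ cos φ₂ cos Δλ) = 277.49°
Final bearing θ₂ = (initial bearing from the destination back to the start) + 180° = 211.72°
Δθ = θ₂ − θ₁ = -65.8°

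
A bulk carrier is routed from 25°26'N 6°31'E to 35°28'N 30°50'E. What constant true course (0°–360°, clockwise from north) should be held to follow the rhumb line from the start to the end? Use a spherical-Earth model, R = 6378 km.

64.4°

Δψ = ln[tan(π/4+φ₂/2)/tan(π/4+φ₁/2)] = +0.2036
Δλ = +0.4244 rad (taken the short way round)
course = atan2(Δλ, Δψ) = 64.37°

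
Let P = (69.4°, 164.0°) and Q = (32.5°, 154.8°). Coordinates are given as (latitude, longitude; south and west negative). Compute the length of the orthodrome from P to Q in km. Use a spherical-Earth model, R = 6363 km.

cos σ = sin φ₁ sin φ₂ + cos φ₁ cos φ₂ cos Δλ
      = sin(69.40°)sin(32.50°) + cos(69.40°)cos(32.50°)cos(-9.20°) = 0.7959
σ = 37.263° → d = Rσ = 6363·0.65036 = 4138 km

4138 km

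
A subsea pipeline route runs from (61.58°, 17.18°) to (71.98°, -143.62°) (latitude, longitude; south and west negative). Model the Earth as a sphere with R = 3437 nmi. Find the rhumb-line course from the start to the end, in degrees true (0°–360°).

Δψ = ln[tan(π/4+φ₂/2)/tan(π/4+φ₁/2)] = +0.4681
Δλ = -2.8065 rad (taken the short way round)
course = atan2(Δλ, Δψ) = 279.47°

279.5°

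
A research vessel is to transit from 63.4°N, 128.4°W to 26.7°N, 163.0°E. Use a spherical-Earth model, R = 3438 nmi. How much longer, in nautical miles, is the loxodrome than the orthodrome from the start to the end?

116 nmi

Great circle: cos σ = sin φ₁ sin φ₂ + cos φ₁ cos φ₂ cos Δλ,  σ = 0.9912 rad → d_gc = 3407.6 nmi
Rhumb line: Δψ = -0.9584, q = Δφ/Δψ = 0.6683, d_rh = R√(Δφ²+q²Δλ²) = 3523.9 nmi
Excess = 3523.9 − 3407.6 = 116.3 ≈ 116 nmi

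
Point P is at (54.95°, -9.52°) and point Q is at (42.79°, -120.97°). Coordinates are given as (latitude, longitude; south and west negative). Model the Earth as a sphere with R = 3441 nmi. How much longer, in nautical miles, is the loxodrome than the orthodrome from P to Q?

Great circle: cos σ = sin φ₁ sin φ₂ + cos φ₁ cos φ₂ cos Δλ,  σ = 1.1571 rad → d_gc = 3981.55 nmi
Rhumb line: Δψ = -0.3249, q = Δφ/Δψ = 0.6533, d_rh = R√(Δφ²+q²Δλ²) = 4433.12 nmi
Excess = 4433.12 − 3981.55 = 451.57 ≈ 452 nmi

452 nmi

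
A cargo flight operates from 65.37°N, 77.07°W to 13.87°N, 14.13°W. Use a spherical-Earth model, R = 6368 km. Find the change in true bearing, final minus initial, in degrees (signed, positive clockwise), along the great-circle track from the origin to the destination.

+46.9°

Initial bearing θ₁ = atan2(sin Δλ cos φ₂, cos φ₁ sin φ₂ − sin φ₁ cos φ₂ cos Δλ) = 109.23°
Final bearing θ₂ = (initial bearing from the destination back to the start) + 180° = 156.09°
Δθ = θ₂ − θ₁ = +46.9°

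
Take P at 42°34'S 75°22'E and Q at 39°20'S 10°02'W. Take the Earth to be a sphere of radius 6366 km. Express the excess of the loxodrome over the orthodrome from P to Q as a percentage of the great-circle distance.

Great circle: σ = 1.0765 rad → d_gc = Rσ = 6852.8 km
Rhumb: Δφ = +0.0564, Δλ = -1.4905, Δψ = +0.0747, q = Δφ/Δψ = 0.7550 → d_rh = R√(Δφ²+q²Δλ²) = 7173.2 km
Excess = (7173.2 − 6852.8) / 6852.8 = 320.4 / 6852.8 = 4.68% ≈ 4.7%

4.7%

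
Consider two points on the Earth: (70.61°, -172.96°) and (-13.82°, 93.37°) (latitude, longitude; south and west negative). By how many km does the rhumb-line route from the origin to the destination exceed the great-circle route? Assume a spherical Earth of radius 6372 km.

Great circle: cos σ = sin φ₁ sin φ₂ + cos φ₁ cos φ₂ cos Δλ,  σ = 1.8193 rad → d_gc = 11592.6 km
Rhumb line: Δψ = -2.0106, q = Δφ/Δψ = 0.7329, d_rh = R√(Δφ²+q²Δλ²) = 12102.0 km
Excess = 12102.0 − 11592.6 = 509.4 ≈ 509 km

509 km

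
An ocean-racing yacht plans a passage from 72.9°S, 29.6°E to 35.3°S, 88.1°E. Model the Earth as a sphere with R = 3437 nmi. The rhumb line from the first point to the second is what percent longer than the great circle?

3.0%

Great circle: σ = 0.8262 rad → d_gc = Rσ = 2839.5 nmi
Rhumb: Δφ = +0.6562, Δλ = +1.0210, Δψ = +1.2356, q = Δφ/Δψ = 0.5311 → d_rh = R√(Δφ²+q²Δλ²) = 2925.9 nmi
Excess = (2925.9 − 2839.5) / 2839.5 = 86.4 / 2839.5 = 3.04% ≈ 3.0%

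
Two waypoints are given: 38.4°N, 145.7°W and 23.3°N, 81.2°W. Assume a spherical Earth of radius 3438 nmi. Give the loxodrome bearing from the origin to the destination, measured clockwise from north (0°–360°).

105.3°

Δψ = ln[tan(π/4+φ₂/2)/tan(π/4+φ₁/2)] = -0.3085
Δλ = +1.1257 rad (taken the short way round)
course = atan2(Δλ, Δψ) = 105.33°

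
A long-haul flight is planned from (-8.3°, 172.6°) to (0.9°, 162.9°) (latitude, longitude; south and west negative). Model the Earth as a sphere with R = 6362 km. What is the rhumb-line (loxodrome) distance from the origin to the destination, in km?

Rhumb course C = atan2(Δλ, Δψ) with Δψ = ln[tan(π/4+φ₂/2)/tan(π/4+φ₁/2)] = +0.1611, Δλ = -0.1693 → C = 313.58°
d = R·|Δφ| / |cos C| = 6362·0.16057 / 0.68931 = 1482 km

1482 km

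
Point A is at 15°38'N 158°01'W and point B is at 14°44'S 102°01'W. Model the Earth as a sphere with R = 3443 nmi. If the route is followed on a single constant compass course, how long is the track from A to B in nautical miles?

3793 nmi

Δψ = ln[tan(π/4+φ₂/2)/tan(π/4+φ₁/2)] = -0.5363;  Δφ = -0.5300 rad,  Δλ = +0.9774 rad
q = Δφ/Δψ = 0.9882
d = R·√(Δφ² + q²Δλ²) = 3443·1.10171 = 3793 nmi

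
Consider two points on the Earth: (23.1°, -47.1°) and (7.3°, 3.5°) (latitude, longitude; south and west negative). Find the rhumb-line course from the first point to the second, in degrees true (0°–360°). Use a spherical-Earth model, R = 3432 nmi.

Δψ = ln[tan(π/4+φ₂/2)/tan(π/4+φ₁/2)] = -0.2868
Δλ = +0.8831 rad (taken the short way round)
course = atan2(Δλ, Δψ) = 107.99°

108.0°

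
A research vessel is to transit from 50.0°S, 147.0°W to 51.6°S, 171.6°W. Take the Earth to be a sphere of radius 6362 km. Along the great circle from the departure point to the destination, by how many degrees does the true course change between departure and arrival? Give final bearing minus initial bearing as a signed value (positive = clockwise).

+19.2°

At departure: θ₁ = atan2(sin Δλ cos φ₂, cos φ₁ sin φ₂ − sin φ₁ cos φ₂ cos Δλ) = 254.62°
At arrival: θ₂ = atan2(sin Δλ cos φ₁, −cos φ₂ sin φ₁ + sin φ₂ cos φ₁ cos Δλ) = 273.81°
Δθ = θ₂ − θ₁ = +19.2°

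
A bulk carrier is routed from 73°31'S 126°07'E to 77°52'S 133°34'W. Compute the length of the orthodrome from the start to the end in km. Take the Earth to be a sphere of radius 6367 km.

2451 km

Haversine: a = sin²(Δφ/2)+cos φ₁ cos φ₂ sin²(Δλ/2) = 0.03660;  σ = 2·atan2(√a,√(1−a))
σ = 22.058° → d = Rσ = 6367·0.38499 = 2451 km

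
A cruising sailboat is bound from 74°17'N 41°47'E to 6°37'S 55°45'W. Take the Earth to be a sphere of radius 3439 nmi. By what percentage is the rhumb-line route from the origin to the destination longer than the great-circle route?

Great circle: σ = 1.7175 rad → d_gc = Rσ = 5906.5 nmi
Rhumb: Δφ = -1.4120, Δλ = -1.7023, Δψ = -2.0961, q = Δφ/Δψ = 0.6736 → d_rh = R√(Δφ²+q²Δλ²) = 6255.3 nmi
Excess = (6255.3 − 5906.5) / 5906.5 = 348.8 / 5906.5 = 5.91% ≈ 5.9%

5.9%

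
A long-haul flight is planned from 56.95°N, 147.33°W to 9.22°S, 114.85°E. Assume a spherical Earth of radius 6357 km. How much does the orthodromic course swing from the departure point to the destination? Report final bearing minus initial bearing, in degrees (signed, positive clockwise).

At departure: θ₁ = atan2(sin Δλ cos φ₂, cos φ₁ sin φ₂ − sin φ₁ cos φ₂ cos Δλ) = 271.48°
At arrival: θ₂ = atan2(sin Δλ cos φ₁, −cos φ₂ sin φ₁ + sin φ₂ cos φ₁ cos Δλ) = 213.53°
Δθ = θ₂ − θ₁ = -57.9°

-57.9°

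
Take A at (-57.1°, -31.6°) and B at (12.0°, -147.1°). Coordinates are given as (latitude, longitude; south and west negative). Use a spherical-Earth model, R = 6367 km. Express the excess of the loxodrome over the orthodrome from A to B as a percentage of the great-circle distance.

4.9%

Great circle: σ = 1.9859 rad → d_gc = Rσ = 12644.3 km
Rhumb: Δφ = +1.2060, Δλ = -2.0159, Δψ = +1.4309, q = Δφ/Δψ = 0.8429 → d_rh = R√(Δφ²+q²Δλ²) = 13266.2 km
Excess = (13266.2 − 12644.3) / 12644.3 = 621.9 / 12644.3 = 4.92% ≈ 4.9%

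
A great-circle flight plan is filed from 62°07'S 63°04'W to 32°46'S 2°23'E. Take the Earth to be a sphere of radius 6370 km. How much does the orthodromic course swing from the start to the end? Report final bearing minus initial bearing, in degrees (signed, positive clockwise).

-52.1°

At departure: θ₁ = atan2(sin Δλ cos φ₂, cos φ₁ sin φ₂ − sin φ₁ cos φ₂ cos Δλ) = 85.83°
At arrival: θ₂ = atan2(sin Δλ cos φ₁, −cos φ₂ sin φ₁ + sin φ₂ cos φ₁ cos Δλ) = 33.69°
Δθ = θ₂ − θ₁ = -52.1°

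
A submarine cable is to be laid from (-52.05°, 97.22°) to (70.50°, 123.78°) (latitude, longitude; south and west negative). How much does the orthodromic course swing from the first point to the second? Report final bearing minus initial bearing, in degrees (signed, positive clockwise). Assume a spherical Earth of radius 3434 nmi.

+9.0°

Initial bearing θ₁ = atan2(sin Δλ cos φ₂, cos φ₁ sin φ₂ − sin φ₁ cos φ₂ cos Δλ) = 10.38°
Final bearing θ₂ = (initial bearing from the destination back to the start) + 180° = 19.38°
Δθ = θ₂ − θ₁ = +9.0°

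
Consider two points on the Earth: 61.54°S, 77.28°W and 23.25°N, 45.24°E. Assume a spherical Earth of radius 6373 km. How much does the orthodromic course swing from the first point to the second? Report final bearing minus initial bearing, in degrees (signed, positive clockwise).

-78.0°

Initial bearing θ₁ = atan2(sin Δλ cos φ₂, cos φ₁ sin φ₂ − sin φ₁ cos φ₂ cos Δλ) = 107.63°
Final bearing θ₂ = (initial bearing from the destination back to the start) + 180° = 29.62°
Δθ = θ₂ − θ₁ = -78.0°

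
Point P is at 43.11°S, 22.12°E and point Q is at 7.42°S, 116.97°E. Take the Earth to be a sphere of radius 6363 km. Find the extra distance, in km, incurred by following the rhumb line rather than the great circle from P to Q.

Great circle: cos σ = sin φ₁ sin φ₂ + cos φ₁ cos φ₂ cos Δλ,  σ = 1.5437 rad → d_gc = 9822.8 km
Rhumb line: Δψ = +0.7056, q = Δφ/Δψ = 0.8828, d_rh = R√(Δφ²+q²Δλ²) = 10108.6 km
Excess = 10108.6 − 9822.8 = 285.8 ≈ 286 km

286 km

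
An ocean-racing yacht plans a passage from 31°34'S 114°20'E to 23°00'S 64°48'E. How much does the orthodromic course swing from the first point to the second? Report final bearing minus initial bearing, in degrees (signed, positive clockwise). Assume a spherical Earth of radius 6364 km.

+23.9°

Initial bearing θ₁ = atan2(sin Δλ cos φ₂, cos φ₁ sin φ₂ − sin φ₁ cos φ₂ cos Δλ) = 268.35°
Final bearing θ₂ = (initial bearing from the destination back to the start) + 180° = 292.30°
Δθ = θ₂ − θ₁ = +23.9°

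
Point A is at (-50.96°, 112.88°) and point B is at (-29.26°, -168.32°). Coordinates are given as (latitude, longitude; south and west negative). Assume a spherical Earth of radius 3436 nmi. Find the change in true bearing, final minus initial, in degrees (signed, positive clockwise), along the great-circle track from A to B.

-56.6°

At departure: θ₁ = atan2(sin Δλ cos φ₂, cos φ₁ sin φ₂ − sin φ₁ cos φ₂ cos Δλ) = 101.64°
At arrival: θ₂ = atan2(sin Δλ cos φ₁, −cos φ₂ sin φ₁ + sin φ₂ cos φ₁ cos Δλ) = 45.00°
Δθ = θ₂ − θ₁ = -56.6°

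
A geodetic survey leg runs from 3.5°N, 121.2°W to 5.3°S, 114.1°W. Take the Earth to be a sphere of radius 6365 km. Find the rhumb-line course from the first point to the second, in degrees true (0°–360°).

Meridional parts: M(φ₁)=+0.0611, M(φ₂)=-0.0926 → ΔM = -0.1538;  Δλ = +0.1239 rad
tan C = Δλ / ΔM = -0.8059 → C = 141.13°

141.1°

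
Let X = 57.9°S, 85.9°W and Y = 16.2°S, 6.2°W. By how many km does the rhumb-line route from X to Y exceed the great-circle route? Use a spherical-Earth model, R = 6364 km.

Great circle: cos σ = sin φ₁ sin φ₂ + cos φ₁ cos φ₂ cos Δλ,  σ = 1.2371 rad → d_gc = 7872.6 km
Rhumb line: Δψ = +0.9593, q = Δφ/Δψ = 0.7587, d_rh = R√(Δφ²+q²Δλ²) = 8158.6 km
Excess = 8158.6 − 7872.6 = 286.0 ≈ 286 km

286 km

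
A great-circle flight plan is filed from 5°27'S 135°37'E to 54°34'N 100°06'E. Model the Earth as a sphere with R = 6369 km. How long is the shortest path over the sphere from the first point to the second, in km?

Haversine: a = sin²(Δφ/2)+cos φ₁ cos φ₂ sin²(Δλ/2) = 0.30381;  σ = 2·atan2(√a,√(1−a))
σ = 66.898° → d = Rσ = 6369·1.16759 = 7436 km

7436 km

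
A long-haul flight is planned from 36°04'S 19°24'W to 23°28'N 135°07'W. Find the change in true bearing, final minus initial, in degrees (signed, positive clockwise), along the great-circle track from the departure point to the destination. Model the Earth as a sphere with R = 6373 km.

At departure: θ₁ = atan2(sin Δλ cos φ₂, cos φ₁ sin φ₂ − sin φ₁ cos φ₂ cos Δλ) = 276.05°
At arrival: θ₂ = atan2(sin Δλ cos φ₁, −cos φ₂ sin φ₁ + sin φ₂ cos φ₁ cos Δλ) = 298.80°
Δθ = θ₂ − θ₁ = +22.8°

+22.8°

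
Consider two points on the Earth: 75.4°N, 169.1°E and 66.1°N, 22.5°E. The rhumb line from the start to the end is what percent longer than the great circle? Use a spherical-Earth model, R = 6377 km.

Great circle: σ = 0.6444 rad → d_gc = Rσ = 4109.2 km
Rhumb: Δφ = -0.1623, Δλ = -2.5587, Δψ = -0.5021, q = Δφ/Δψ = 0.3233 → d_rh = R√(Δφ²+q²Δλ²) = 5375.6 km
Excess = (5375.6 − 4109.2) / 4109.2 = 1266.4 / 4109.2 = 30.82% ≈ 30.8%

30.8%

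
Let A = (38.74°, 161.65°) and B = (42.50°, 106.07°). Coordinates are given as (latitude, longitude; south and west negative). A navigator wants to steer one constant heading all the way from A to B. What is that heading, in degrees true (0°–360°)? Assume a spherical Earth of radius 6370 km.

275.1°

Δψ = ln[tan(π/4+φ₂/2)/tan(π/4+φ₁/2)] = +0.0865
Δλ = -0.9701 rad (taken the short way round)
course = atan2(Δλ, Δψ) = 275.10°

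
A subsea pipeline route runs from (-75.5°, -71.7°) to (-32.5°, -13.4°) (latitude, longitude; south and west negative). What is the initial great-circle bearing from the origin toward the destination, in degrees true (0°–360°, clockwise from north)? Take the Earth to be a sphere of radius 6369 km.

67.7°

θ = atan2( sin Δλ·cos φ₂ ,  cos φ₁ sin φ₂ − sin φ₁ cos φ₂ cos Δλ )
  = atan2(+0.7176, +0.2945) = 67.68°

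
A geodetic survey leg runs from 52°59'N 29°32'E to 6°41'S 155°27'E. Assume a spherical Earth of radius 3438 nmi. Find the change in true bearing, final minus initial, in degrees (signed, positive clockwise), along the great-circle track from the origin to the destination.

+83.2°

At departure: θ₁ = atan2(sin Δλ cos φ₂, cos φ₁ sin φ₂ − sin φ₁ cos φ₂ cos Δλ) = 63.84°
At arrival: θ₂ = atan2(sin Δλ cos φ₁, −cos φ₂ sin φ₁ + sin φ₂ cos φ₁ cos Δλ) = 147.04°
Δθ = θ₂ − θ₁ = +83.2°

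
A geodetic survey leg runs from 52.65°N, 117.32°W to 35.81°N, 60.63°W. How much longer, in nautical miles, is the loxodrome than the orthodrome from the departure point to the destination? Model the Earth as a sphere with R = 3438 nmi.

Great circle: cos σ = sin φ₁ sin φ₂ + cos φ₁ cos φ₂ cos Δλ,  σ = 0.7447 rad → d_gc = 2560.2 nmi
Rhumb line: Δψ = -0.4145, q = Δφ/Δψ = 0.7090, d_rh = R√(Δφ²+q²Δλ²) = 2614.9 nmi
Excess = 2614.9 − 2560.2 = 54.7 ≈ 55 nmi

55 nmi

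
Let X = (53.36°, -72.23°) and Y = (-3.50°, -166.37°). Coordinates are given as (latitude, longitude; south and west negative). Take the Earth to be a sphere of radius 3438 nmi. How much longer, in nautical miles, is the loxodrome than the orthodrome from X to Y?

177 nmi

Great circle: cos σ = sin φ₁ sin φ₂ + cos φ₁ cos φ₂ cos Δλ,  σ = 1.6629 rad → d_gc = 5717.1 nmi
Rhumb line: Δψ = -1.1664, q = Δφ/Δψ = 0.8508, d_rh = R√(Δφ²+q²Δλ²) = 5893.9 nmi
Excess = 5893.9 − 5717.1 = 176.8 ≈ 177 nmi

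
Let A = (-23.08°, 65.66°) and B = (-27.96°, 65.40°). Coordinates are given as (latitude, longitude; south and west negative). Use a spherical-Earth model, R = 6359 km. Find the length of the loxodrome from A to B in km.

542 km

Rhumb course C = atan2(Δλ, Δψ) with Δψ = ln[tan(π/4+φ₂/2)/tan(π/4+φ₁/2)] = -0.0944, Δλ = -0.0045 → C = 182.75°
d = R·|Δφ| / |cos C| = 6359·0.08517 / 0.99885 = 542 km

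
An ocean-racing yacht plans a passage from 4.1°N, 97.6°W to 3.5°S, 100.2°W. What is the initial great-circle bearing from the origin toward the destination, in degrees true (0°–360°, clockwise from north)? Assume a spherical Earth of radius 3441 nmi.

198.9°

N = sin Δλ·cos φ₂ = -0.0453;  D = cos φ₁ sin φ₂ − sin φ₁ cos φ₂ cos Δλ = -0.1322
initial course = atan2(N, D) = 198.91°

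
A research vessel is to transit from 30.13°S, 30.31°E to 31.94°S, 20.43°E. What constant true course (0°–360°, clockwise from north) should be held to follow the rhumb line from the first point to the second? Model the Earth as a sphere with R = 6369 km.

257.9°

Δψ = ln[tan(π/4+φ₂/2)/tan(π/4+φ₁/2)] = -0.0369
Δλ = -0.1724 rad (taken the short way round)
course = atan2(Δλ, Δψ) = 257.93°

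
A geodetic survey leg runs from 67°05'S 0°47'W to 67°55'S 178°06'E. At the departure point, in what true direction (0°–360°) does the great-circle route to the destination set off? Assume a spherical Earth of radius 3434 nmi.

179.4°

N = sin Δλ·cos φ₂ = +0.0073;  D = cos φ₁ sin φ₂ − sin φ₁ cos φ₂ cos Δλ = -0.7070
initial course = atan2(N, D) = 179.41°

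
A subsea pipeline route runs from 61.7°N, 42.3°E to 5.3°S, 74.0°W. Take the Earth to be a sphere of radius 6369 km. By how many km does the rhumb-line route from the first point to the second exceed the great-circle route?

Great circle: cos σ = sin φ₁ sin φ₂ + cos φ₁ cos φ₂ cos Δλ,  σ = 1.8655 rad → d_gc = 11881.6 km
Rhumb line: Δψ = -1.4705, q = Δφ/Δψ = 0.7952, d_rh = R√(Δφ²+q²Δλ²) = 12694.7 km
Excess = 12694.7 − 11881.6 = 813.1 ≈ 813 km

813 km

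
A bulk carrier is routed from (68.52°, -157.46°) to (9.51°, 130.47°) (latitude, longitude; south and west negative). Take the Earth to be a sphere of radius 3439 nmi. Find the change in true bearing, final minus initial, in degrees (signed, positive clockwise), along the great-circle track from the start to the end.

-55.5°

At departure: θ₁ = atan2(sin Δλ cos φ₂, cos φ₁ sin φ₂ − sin φ₁ cos φ₂ cos Δλ) = 256.69°
At arrival: θ₂ = atan2(sin Δλ cos φ₁, −cos φ₂ sin φ₁ + sin φ₂ cos φ₁ cos Δλ) = 201.18°
Δθ = θ₂ − θ₁ = -55.5°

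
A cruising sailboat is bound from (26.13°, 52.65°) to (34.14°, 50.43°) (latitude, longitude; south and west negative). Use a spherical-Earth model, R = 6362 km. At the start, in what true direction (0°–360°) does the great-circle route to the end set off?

347.1°

θ = atan2( sin Δλ·cos φ₂ ,  cos φ₁ sin φ₂ − sin φ₁ cos φ₂ cos Δλ )
  = atan2(-0.0321, +0.1396) = 347.07°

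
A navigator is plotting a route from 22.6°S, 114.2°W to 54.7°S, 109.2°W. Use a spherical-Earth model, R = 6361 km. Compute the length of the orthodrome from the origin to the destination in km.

cos σ = sin φ₁ sin φ₂ + cos φ₁ cos φ₂ cos Δλ
      = sin(-22.60°)sin(-54.70°) + cos(-22.60°)cos(-54.70°)cos(5.00°) = 0.8451
σ = 32.318° → d = Rσ = 6361·0.56406 = 3588 km

3588 km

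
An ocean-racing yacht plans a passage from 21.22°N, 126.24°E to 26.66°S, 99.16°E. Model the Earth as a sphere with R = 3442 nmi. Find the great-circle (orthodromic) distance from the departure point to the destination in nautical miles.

cos σ = sin φ₁ sin φ₂ + cos φ₁ cos φ₂ cos Δλ
      = sin(21.22°)sin(-26.66°) + cos(21.22°)cos(-26.66°)cos(-27.08°) = 0.5794
σ = 54.595° → d = Rσ = 3442·0.95286 = 3280 nmi

3280 nmi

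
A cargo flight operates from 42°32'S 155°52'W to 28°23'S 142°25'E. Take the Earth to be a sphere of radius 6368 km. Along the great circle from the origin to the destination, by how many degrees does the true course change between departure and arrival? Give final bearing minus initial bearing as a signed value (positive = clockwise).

+38.5°

Initial bearing θ₁ = atan2(sin Δλ cos φ₂, cos φ₁ sin φ₂ − sin φ₁ cos φ₂ cos Δλ) = 264.95°
Final bearing θ₂ = (initial bearing from the destination back to the start) + 180° = 303.46°
Δθ = θ₂ − θ₁ = +38.5°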